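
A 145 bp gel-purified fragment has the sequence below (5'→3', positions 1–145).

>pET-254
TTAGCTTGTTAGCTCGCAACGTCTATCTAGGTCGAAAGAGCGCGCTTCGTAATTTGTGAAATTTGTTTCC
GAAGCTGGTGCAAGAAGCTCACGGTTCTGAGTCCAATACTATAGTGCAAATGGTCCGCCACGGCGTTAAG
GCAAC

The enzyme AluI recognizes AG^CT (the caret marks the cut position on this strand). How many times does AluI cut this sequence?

AGCT occurs starting at positions 3, 11, 73, 86.
AluI cuts at 4 sites.

4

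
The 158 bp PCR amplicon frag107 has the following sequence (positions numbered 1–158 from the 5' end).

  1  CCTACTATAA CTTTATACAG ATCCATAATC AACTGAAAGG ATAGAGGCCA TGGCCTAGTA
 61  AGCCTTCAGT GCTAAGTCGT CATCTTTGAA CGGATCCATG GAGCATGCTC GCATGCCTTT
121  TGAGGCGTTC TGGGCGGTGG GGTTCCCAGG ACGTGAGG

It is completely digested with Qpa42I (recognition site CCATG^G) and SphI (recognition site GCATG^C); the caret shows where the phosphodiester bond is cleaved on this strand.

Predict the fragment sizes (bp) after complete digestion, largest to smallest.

Qpa42I sites (CCATGG) start at positions 48, 96.
Qpa42I cuts after base 5 of each site (before the last base), so after positions 52, 100.
SphI sites (GCATGC) start at positions 103, 111.
SphI cuts after base 5 of each site (before the last base), so after positions 107, 115.
Combined cut positions: 52, 100, 107, 115.
Linear molecule, 4 cuts → 5 fragments:
  1–52 → 52 bp
  53–100 → 48 bp
  101–107 → 7 bp
  108–115 → 8 bp
  116–158 → 43 bp
Sorted largest to smallest: 52, 48, 43, 8, 7 bp.

52, 48, 43, 8, 7 bp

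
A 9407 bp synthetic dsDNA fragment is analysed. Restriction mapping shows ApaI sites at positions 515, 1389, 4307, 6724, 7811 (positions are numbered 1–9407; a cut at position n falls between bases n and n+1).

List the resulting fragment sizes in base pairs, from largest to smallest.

Linear molecule, 5 cuts → 6 fragments:
  515 − 0 = 515 bp
  1389 − 515 = 874 bp
  4307 − 1389 = 2918 bp
  6724 − 4307 = 2417 bp
  7811 − 6724 = 1087 bp
  9407 − 7811 = 1596 bp
Sorted largest to smallest: 2918, 2417, 1596, 1087, 874, 515 bp.

2918, 2417, 1596, 1087, 874, 515 bp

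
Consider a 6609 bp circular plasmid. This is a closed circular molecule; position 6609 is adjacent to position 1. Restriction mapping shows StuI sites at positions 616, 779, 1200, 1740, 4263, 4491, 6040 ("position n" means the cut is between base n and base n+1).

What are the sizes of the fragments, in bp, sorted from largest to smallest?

Circular molecule, 7 cuts → 7 fragments:
  779 − 616 = 163 bp
  1200 − 779 = 421 bp
  1740 − 1200 = 540 bp
  4263 − 1740 = 2523 bp
  4491 − 4263 = 228 bp
  6040 − 4491 = 1549 bp
  wrap: 6609 − 6040 + 616 = 1185 bp
Sorted largest to smallest: 2523, 1549, 1185, 540, 421, 228, 163 bp.

2523, 1549, 1185, 540, 421, 228, 163 bp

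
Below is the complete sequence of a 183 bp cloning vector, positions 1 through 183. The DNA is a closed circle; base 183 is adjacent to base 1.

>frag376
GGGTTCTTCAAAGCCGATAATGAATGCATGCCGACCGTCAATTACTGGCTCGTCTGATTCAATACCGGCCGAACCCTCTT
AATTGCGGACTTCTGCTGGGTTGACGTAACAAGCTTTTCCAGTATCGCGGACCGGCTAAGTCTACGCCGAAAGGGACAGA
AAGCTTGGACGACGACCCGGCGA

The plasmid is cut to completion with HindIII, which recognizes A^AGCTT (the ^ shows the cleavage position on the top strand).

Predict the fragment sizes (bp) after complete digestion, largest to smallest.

133, 50 bp

HindIII sites (AAGCTT) start at positions 111, 161.
HindIII cuts after the first base of each site, so after positions 111, 161.
Circular molecule, 2 cuts → 2 fragments:
  112–161 → 50 bp
  162–183 then 1–111 → 22 + 111 = 133 bp
Sorted largest to smallest: 133, 50 bp.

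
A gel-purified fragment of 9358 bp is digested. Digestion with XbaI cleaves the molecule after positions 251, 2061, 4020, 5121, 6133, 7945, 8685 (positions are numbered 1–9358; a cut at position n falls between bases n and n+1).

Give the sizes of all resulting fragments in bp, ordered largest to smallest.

Linear molecule, 7 cuts → 8 fragments:
  251 − 0 = 251 bp
  2061 − 251 = 1810 bp
  4020 − 2061 = 1959 bp
  5121 − 4020 = 1101 bp
  6133 − 5121 = 1012 bp
  7945 − 6133 = 1812 bp
  8685 − 7945 = 740 bp
  9358 − 8685 = 673 bp
Sorted largest to smallest: 1959, 1812, 1810, 1101, 1012, 740, 673, 251 bp.

1959, 1812, 1810, 1101, 1012, 740, 673, 251 bp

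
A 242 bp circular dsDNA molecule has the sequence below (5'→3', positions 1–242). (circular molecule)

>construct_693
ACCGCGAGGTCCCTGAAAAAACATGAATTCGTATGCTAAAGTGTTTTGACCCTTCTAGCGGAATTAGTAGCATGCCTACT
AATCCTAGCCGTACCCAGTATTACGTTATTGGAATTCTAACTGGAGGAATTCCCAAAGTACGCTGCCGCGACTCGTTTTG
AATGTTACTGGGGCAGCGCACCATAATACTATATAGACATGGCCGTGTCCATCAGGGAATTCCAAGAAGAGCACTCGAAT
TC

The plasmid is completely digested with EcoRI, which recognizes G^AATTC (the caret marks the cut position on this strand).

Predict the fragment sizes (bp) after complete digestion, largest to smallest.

90, 87, 30, 20, 15 bp

EcoRI sites (GAATTC) start at positions 25, 112, 127, 217, 237.
EcoRI cuts after the first base of each site, so after positions 25, 112, 127, 217, 237.
Circular molecule, 5 cuts → 5 fragments:
  26–112 → 87 bp
  113–127 → 15 bp
  128–217 → 90 bp
  218–237 → 20 bp
  238–242 then 1–25 → 5 + 25 = 30 bp
Sorted largest to smallest: 90, 87, 30, 20, 15 bp.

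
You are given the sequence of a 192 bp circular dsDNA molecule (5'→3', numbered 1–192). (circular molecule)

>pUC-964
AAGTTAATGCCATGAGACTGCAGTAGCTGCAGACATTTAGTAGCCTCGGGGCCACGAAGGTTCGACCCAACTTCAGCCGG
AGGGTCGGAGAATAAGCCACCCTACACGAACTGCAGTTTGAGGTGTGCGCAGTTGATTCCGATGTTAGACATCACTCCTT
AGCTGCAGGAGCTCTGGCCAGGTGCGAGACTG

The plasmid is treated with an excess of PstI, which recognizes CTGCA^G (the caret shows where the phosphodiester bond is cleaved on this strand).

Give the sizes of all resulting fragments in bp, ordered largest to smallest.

PstI sites (CTGCAG) start at positions 18, 27, 111, 163.
PstI cuts after base 5 of each site (before the last base), so after positions 22, 31, 115, 167.
Circular molecule, 4 cuts → 4 fragments:
  23–31 → 9 bp
  32–115 → 84 bp
  116–167 → 52 bp
  168–192 then 1–22 → 25 + 22 = 47 bp
Sorted largest to smallest: 84, 52, 47, 9 bp.

84, 52, 47, 9 bp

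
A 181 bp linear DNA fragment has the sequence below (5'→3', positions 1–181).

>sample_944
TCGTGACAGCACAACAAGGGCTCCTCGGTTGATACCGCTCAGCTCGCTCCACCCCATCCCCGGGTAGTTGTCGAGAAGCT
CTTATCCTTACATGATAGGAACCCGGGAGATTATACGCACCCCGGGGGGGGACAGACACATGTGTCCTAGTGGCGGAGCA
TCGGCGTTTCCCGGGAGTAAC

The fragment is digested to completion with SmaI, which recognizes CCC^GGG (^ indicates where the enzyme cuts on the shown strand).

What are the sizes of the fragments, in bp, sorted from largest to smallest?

SmaI sites (CCCGGG) start at positions 59, 102, 121, 170.
SmaI cuts after base 3 of each site, so after positions 61, 104, 123, 172.
Linear molecule, 4 cuts → 5 fragments:
  1–61 → 61 bp
  62–104 → 43 bp
  105–123 → 19 bp
  124–172 → 49 bp
  173–181 → 9 bp
Sorted largest to smallest: 61, 49, 43, 19, 9 bp.

61, 49, 43, 19, 9 bp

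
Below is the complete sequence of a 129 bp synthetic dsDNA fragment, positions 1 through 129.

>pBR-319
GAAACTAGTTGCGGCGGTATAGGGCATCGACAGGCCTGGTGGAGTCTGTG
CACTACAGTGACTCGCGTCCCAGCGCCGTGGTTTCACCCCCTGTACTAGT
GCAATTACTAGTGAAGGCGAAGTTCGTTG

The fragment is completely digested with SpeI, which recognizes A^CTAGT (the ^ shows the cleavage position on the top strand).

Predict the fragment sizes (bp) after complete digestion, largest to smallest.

91, 22, 12, 4 bp

SpeI sites (ACTAGT) start at positions 4, 95, 107.
SpeI cuts after the first base of each site, so after positions 4, 95, 107.
Linear molecule, 3 cuts → 4 fragments:
  1–4 → 4 bp
  5–95 → 91 bp
  96–107 → 12 bp
  108–129 → 22 bp
Sorted largest to smallest: 91, 22, 12, 4 bp.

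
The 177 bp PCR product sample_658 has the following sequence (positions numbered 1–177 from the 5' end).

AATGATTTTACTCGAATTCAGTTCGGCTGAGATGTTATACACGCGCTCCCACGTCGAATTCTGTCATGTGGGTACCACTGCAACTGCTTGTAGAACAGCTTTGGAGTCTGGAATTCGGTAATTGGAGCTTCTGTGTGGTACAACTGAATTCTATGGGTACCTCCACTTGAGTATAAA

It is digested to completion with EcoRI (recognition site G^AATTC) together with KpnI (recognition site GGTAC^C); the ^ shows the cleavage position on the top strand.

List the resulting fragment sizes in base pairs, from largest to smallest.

42, 36, 35, 19, 17, 14, 14 bp

EcoRI sites (GAATTC) start at positions 14, 56, 111, 146.
EcoRI cuts after the first base of each site, so after positions 14, 56, 111, 146.
KpnI sites (GGTACC) start at positions 71, 156.
KpnI cuts after base 5 of each site (before the last base), so after positions 75, 160.
Combined cut positions: 14, 56, 75, 111, 146, 160.
Linear molecule, 6 cuts → 7 fragments:
  1–14 → 14 bp
  15–56 → 42 bp
  57–75 → 19 bp
  76–111 → 36 bp
  112–146 → 35 bp
  147–160 → 14 bp
  161–177 → 17 bp
Sorted largest to smallest: 42, 36, 35, 19, 17, 14, 14 bp.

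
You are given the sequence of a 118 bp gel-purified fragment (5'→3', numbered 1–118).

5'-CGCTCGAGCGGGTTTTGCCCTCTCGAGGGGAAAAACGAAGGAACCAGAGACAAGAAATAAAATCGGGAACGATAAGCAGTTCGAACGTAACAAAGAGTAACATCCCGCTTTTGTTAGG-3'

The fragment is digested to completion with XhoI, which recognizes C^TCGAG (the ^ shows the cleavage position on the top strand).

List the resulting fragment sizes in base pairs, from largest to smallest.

XhoI sites (CTCGAG) start at positions 3, 22.
XhoI cuts after the first base of each site, so after positions 3, 22.
Linear molecule, 2 cuts → 3 fragments:
  1–3 → 3 bp
  4–22 → 19 bp
  23–118 → 96 bp
Sorted largest to smallest: 96, 19, 3 bp.

96, 19, 3 bp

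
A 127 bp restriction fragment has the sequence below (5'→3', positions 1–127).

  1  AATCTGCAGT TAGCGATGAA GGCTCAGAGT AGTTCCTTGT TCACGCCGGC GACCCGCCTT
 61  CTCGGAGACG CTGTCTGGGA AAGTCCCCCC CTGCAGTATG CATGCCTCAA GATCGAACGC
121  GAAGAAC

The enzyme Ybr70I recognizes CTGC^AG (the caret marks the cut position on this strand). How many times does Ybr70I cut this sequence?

2

CTGCAG occurs starting at positions 4, 91.
Ybr70I cuts at 2 sites.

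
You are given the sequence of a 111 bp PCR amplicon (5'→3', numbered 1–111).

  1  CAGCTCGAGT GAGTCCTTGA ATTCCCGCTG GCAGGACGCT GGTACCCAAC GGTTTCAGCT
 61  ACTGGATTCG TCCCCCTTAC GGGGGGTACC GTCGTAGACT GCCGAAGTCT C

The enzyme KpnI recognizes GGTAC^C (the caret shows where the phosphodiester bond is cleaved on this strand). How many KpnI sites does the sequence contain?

GGTACC occurs starting at positions 41, 85.
KpnI cuts at 2 sites.

2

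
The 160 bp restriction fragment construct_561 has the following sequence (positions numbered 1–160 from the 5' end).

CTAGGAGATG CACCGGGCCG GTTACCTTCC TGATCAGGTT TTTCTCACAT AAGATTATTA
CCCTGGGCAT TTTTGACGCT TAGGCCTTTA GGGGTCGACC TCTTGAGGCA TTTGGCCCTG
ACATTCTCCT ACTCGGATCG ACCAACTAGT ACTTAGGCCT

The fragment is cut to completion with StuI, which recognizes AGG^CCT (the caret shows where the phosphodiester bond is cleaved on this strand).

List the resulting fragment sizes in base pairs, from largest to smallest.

StuI sites (AGGCCT) start at positions 82, 155.
StuI cuts after base 3 of each site, so after positions 84, 157.
Linear molecule, 2 cuts → 3 fragments:
  1–84 → 84 bp
  85–157 → 73 bp
  158–160 → 3 bp
Sorted largest to smallest: 84, 73, 3 bp.

84, 73, 3 bp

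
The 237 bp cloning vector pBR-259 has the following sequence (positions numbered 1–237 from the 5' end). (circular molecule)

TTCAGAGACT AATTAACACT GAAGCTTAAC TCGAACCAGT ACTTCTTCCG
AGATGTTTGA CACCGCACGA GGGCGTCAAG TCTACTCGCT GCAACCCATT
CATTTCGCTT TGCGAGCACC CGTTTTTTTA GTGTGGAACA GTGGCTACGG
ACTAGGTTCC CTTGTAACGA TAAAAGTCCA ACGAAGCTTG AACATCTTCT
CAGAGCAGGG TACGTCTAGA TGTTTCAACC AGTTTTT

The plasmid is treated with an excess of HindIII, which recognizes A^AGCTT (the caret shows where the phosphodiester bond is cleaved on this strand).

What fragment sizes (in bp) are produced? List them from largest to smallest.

162, 75 bp

HindIII sites (AAGCTT) start at positions 22, 184.
HindIII cuts after the first base of each site, so after positions 22, 184.
Circular molecule, 2 cuts → 2 fragments:
  23–184 → 162 bp
  185–237 then 1–22 → 53 + 22 = 75 bp
Sorted largest to smallest: 162, 75 bp.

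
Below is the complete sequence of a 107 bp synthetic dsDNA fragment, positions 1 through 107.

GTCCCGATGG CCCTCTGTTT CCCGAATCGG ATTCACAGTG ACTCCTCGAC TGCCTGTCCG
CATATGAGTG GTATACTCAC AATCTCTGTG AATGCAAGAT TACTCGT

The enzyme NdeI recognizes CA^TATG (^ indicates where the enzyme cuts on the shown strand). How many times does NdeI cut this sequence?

CATATG occurs starting at position 61.
NdeI cuts at 1 site.

1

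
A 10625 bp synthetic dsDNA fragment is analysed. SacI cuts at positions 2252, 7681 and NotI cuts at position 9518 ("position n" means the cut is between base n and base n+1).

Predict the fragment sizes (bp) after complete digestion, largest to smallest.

5429, 2252, 1837, 1107 bp

Combined cut positions (sorted): 2252, 7681, 9518.
Linear molecule, 3 cuts → 4 fragments:
  2252 − 0 = 2252 bp
  7681 − 2252 = 5429 bp
  9518 − 7681 = 1837 bp
  10625 − 9518 = 1107 bp
Sorted largest to smallest: 5429, 2252, 1837, 1107 bp.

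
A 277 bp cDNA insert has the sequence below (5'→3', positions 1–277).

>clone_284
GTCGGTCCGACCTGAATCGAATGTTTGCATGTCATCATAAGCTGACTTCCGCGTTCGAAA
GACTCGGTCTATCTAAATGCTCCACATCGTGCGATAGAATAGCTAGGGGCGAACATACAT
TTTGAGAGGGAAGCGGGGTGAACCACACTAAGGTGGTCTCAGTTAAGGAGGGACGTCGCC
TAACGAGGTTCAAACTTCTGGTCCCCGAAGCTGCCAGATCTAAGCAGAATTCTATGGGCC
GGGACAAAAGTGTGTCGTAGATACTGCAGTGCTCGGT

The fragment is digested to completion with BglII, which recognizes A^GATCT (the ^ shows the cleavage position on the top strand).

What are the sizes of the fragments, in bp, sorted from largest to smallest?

216, 61 bp

The BglII site (AGATCT) starts at position 216.
BglII cuts after the first base of each site, so after position 216.
Linear molecule, 1 cut → 2 fragments:
  1–216 → 216 bp
  217–277 → 61 bp
Sorted largest to smallest: 216, 61 bp.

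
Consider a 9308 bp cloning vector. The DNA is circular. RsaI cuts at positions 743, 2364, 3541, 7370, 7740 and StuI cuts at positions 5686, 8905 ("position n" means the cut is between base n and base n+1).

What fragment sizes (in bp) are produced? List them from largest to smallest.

2145, 1684, 1621, 1177, 1165, 1146, 370 bp

Combined cut positions (sorted): 743, 2364, 3541, 5686, 7370, 7740, 8905.
Circular molecule, 7 cuts → 7 fragments:
  2364 − 743 = 1621 bp
  3541 − 2364 = 1177 bp
  5686 − 3541 = 2145 bp
  7370 − 5686 = 1684 bp
  7740 − 7370 = 370 bp
  8905 − 7740 = 1165 bp
  wrap: 9308 − 8905 + 743 = 1146 bp
Sorted largest to smallest: 2145, 1684, 1621, 1177, 1165, 1146, 370 bp.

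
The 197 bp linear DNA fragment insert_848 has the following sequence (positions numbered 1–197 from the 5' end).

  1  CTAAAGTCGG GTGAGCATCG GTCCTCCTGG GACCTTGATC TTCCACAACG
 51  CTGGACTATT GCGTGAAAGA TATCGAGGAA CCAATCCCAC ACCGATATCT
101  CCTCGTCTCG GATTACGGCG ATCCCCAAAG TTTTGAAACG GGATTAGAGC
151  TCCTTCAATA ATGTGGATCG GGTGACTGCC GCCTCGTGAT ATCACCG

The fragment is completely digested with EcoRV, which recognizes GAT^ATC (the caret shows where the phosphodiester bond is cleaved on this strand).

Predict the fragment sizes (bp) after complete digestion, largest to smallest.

94, 71, 25, 7 bp

EcoRV sites (GATATC) start at positions 69, 94, 188.
EcoRV cuts after base 3 of each site, so after positions 71, 96, 190.
Linear molecule, 3 cuts → 4 fragments:
  1–71 → 71 bp
  72–96 → 25 bp
  97–190 → 94 bp
  191–197 → 7 bp
Sorted largest to smallest: 94, 71, 25, 7 bp.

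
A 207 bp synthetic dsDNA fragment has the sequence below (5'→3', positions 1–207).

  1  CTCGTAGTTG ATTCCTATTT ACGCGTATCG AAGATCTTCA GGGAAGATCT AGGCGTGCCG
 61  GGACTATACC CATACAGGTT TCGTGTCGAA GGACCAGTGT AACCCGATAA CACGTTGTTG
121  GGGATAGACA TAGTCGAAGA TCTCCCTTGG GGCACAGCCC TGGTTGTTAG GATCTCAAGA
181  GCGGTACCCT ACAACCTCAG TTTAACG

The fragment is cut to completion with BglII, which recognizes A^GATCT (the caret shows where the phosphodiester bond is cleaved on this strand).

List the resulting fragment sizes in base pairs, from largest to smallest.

93, 69, 32, 13 bp

BglII sites (AGATCT) start at positions 32, 45, 138.
BglII cuts after the first base of each site, so after positions 32, 45, 138.
Linear molecule, 3 cuts → 4 fragments:
  1–32 → 32 bp
  33–45 → 13 bp
  46–138 → 93 bp
  139–207 → 69 bp
Sorted largest to smallest: 93, 69, 32, 13 bp.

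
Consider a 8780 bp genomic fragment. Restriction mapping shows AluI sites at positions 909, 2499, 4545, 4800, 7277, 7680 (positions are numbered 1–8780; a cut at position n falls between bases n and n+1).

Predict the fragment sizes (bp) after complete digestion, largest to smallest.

2477, 2046, 1590, 1100, 909, 403, 255 bp

Linear molecule, 6 cuts → 7 fragments:
  909 − 0 = 909 bp
  2499 − 909 = 1590 bp
  4545 − 2499 = 2046 bp
  4800 − 4545 = 255 bp
  7277 − 4800 = 2477 bp
  7680 − 7277 = 403 bp
  8780 − 7680 = 1100 bp
Sorted largest to smallest: 2477, 2046, 1590, 1100, 909, 403, 255 bp.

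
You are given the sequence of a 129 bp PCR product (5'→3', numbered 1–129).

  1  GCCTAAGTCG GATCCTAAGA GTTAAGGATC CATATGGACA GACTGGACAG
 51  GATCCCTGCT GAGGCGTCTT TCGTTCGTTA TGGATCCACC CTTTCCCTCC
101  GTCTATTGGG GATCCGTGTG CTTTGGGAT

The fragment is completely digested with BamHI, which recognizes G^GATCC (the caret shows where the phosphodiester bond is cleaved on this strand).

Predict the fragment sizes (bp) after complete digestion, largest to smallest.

32, 28, 24, 19, 16, 10 bp

BamHI sites (GGATCC) start at positions 10, 26, 50, 82, 110.
BamHI cuts after the first base of each site, so after positions 10, 26, 50, 82, 110.
Linear molecule, 5 cuts → 6 fragments:
  1–10 → 10 bp
  11–26 → 16 bp
  27–50 → 24 bp
  51–82 → 32 bp
  83–110 → 28 bp
  111–129 → 19 bp
Sorted largest to smallest: 32, 28, 24, 19, 16, 10 bp.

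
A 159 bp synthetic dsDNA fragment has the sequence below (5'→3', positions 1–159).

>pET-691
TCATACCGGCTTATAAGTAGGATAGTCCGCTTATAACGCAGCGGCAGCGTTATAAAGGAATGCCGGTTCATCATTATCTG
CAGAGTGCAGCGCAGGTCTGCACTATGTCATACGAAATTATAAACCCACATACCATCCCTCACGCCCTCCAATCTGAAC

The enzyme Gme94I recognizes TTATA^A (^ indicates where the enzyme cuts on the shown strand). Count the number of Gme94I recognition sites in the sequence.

TTATAA occurs starting at positions 11, 31, 50, 118.
Gme94I cuts at 4 sites.

4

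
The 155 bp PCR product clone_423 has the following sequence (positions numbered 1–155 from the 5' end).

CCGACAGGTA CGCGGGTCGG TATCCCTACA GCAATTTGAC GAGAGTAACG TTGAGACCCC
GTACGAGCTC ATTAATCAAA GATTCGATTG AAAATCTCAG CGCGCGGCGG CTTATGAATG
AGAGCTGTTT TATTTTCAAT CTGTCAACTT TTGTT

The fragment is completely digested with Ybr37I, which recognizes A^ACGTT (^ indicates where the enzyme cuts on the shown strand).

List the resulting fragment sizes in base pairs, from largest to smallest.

108, 47 bp

The Ybr37I site (AACGTT) starts at position 47.
Ybr37I cuts after the first base of each site, so after position 47.
Linear molecule, 1 cut → 2 fragments:
  1–47 → 47 bp
  48–155 → 108 bp
Sorted largest to smallest: 108, 47 bp.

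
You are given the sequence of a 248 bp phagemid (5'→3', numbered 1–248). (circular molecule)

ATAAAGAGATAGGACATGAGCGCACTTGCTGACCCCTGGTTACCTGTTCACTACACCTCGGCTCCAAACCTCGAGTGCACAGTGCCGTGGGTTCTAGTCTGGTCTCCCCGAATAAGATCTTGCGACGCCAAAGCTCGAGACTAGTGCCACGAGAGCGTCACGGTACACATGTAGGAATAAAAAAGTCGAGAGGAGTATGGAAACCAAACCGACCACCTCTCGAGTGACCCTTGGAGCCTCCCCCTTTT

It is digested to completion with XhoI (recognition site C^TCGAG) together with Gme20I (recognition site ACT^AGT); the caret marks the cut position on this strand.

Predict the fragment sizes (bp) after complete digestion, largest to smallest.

99, 77, 64, 8 bp

XhoI sites (CTCGAG) start at positions 70, 134, 219.
XhoI cuts after the first base of each site, so after positions 70, 134, 219.
The Gme20I site (ACTAGT) starts at position 140.
Gme20I cuts after base 3 of each site, so after position 142.
Combined cut positions: 70, 134, 142, 219.
Circular molecule, 4 cuts → 4 fragments:
  71–134 → 64 bp
  135–142 → 8 bp
  143–219 → 77 bp
  220–248 then 1–70 → 29 + 70 = 99 bp
Sorted largest to smallest: 99, 77, 64, 8 bp.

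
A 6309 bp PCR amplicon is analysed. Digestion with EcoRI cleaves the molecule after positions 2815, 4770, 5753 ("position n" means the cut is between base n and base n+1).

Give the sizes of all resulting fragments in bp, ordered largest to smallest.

2815, 1955, 983, 556 bp

Linear molecule, 3 cuts → 4 fragments:
  2815 − 0 = 2815 bp
  4770 − 2815 = 1955 bp
  5753 − 4770 = 983 bp
  6309 − 5753 = 556 bp
Sorted largest to smallest: 2815, 1955, 983, 556 bp.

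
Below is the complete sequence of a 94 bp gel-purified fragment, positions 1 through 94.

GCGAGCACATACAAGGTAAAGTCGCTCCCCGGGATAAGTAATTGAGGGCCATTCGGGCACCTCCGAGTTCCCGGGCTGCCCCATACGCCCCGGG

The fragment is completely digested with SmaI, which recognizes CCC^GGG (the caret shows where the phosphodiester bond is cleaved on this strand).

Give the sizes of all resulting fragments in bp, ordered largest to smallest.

42, 30, 19, 3 bp

SmaI sites (CCCGGG) start at positions 28, 70, 89.
SmaI cuts after base 3 of each site, so after positions 30, 72, 91.
Linear molecule, 3 cuts → 4 fragments:
  1–30 → 30 bp
  31–72 → 42 bp
  73–91 → 19 bp
  92–94 → 3 bp
Sorted largest to smallest: 42, 30, 19, 3 bp.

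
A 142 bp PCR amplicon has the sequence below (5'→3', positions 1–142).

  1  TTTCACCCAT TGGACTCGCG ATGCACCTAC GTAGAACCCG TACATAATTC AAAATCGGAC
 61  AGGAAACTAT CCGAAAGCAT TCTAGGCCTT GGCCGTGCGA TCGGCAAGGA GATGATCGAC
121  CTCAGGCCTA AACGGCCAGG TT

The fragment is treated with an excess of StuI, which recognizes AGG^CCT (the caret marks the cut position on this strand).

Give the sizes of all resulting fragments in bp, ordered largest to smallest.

86, 40, 16 bp

StuI sites (AGGCCT) start at positions 84, 124.
StuI cuts after base 3 of each site, so after positions 86, 126.
Linear molecule, 2 cuts → 3 fragments:
  1–86 → 86 bp
  87–126 → 40 bp
  127–142 → 16 bp
Sorted largest to smallest: 86, 40, 16 bp.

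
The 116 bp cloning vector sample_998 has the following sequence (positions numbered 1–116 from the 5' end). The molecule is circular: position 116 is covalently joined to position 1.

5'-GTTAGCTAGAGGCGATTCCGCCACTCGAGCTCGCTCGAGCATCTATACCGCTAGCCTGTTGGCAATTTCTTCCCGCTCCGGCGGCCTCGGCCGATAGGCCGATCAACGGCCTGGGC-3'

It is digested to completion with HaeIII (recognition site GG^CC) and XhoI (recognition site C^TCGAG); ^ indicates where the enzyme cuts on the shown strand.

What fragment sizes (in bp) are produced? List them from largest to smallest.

50, 31, 11, 10, 8, 6 bp

HaeIII sites (GGCC) start at positions 83, 89, 97, 108.
HaeIII cuts after base 2 of each site, so after positions 84, 90, 98, 109.
XhoI sites (CTCGAG) start at positions 24, 34.
XhoI cuts after the first base of each site, so after positions 24, 34.
Combined cut positions: 24, 34, 84, 90, 98, 109.
Circular molecule, 6 cuts → 6 fragments:
  25–34 → 10 bp
  35–84 → 50 bp
  85–90 → 6 bp
  91–98 → 8 bp
  99–109 → 11 bp
  110–116 then 1–24 → 7 + 24 = 31 bp
Sorted largest to smallest: 50, 31, 11, 10, 8, 6 bp.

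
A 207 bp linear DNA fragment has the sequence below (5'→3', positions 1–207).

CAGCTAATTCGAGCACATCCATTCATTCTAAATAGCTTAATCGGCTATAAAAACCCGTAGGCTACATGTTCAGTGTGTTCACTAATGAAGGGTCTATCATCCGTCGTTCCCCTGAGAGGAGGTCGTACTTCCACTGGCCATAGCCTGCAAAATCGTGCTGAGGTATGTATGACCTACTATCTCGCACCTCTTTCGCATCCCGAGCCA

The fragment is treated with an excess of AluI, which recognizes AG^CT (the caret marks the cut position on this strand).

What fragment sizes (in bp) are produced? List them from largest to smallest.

172, 32, 3 bp

AluI sites (AGCT) start at positions 2, 34.
AluI cuts after base 2 of each site, so after positions 3, 35.
Linear molecule, 2 cuts → 3 fragments:
  1–3 → 3 bp
  4–35 → 32 bp
  36–207 → 172 bp
Sorted largest to smallest: 172, 32, 3 bp.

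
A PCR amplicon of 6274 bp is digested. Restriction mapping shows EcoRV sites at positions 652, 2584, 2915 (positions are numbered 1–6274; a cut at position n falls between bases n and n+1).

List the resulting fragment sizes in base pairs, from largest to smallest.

3359, 1932, 652, 331 bp

Linear molecule, 3 cuts → 4 fragments:
  652 − 0 = 652 bp
  2584 − 652 = 1932 bp
  2915 − 2584 = 331 bp
  6274 − 2915 = 3359 bp
Sorted largest to smallest: 3359, 1932, 652, 331 bp.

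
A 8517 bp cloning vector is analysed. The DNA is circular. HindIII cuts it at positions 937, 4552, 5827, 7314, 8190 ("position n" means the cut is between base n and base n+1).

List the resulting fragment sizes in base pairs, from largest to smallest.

Circular molecule, 5 cuts → 5 fragments:
  4552 − 937 = 3615 bp
  5827 − 4552 = 1275 bp
  7314 − 5827 = 1487 bp
  8190 − 7314 = 876 bp
  wrap: 8517 − 8190 + 937 = 1264 bp
Sorted largest to smallest: 3615, 1487, 1275, 1264, 876 bp.

3615, 1487, 1275, 1264, 876 bp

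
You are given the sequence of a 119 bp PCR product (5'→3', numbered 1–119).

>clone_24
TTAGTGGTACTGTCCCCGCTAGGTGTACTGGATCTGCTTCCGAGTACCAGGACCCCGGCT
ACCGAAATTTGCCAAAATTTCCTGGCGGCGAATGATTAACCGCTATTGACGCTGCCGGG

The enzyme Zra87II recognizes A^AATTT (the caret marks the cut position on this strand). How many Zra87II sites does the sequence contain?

2

AAATTT occurs starting at positions 65, 75.
Zra87II cuts at 2 sites.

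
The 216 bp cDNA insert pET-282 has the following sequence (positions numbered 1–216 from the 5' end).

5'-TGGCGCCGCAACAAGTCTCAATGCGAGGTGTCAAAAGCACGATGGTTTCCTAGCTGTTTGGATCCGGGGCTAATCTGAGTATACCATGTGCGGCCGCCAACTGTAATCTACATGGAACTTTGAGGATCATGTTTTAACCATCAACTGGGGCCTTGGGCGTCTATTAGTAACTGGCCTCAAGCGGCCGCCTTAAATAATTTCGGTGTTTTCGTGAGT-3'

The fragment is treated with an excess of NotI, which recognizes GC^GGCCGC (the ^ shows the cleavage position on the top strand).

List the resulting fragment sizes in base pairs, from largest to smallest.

NotI sites (GCGGCCGC) start at positions 90, 181.
NotI cuts after base 2 of each site, so after positions 91, 182.
Linear molecule, 2 cuts → 3 fragments:
  1–91 → 91 bp
  92–182 → 91 bp
  183–216 → 34 bp
Sorted largest to smallest: 91, 91, 34 bp.

91, 91, 34 bp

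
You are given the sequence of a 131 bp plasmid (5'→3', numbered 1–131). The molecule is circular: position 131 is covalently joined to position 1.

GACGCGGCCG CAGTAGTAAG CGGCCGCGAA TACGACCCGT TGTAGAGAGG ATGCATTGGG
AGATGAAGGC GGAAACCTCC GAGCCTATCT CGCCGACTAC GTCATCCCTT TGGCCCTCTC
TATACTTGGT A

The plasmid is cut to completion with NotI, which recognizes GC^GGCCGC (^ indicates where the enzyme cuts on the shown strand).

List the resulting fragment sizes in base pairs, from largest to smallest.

115, 16 bp

NotI sites (GCGGCCGC) start at positions 4, 20.
NotI cuts after base 2 of each site, so after positions 5, 21.
Circular molecule, 2 cuts → 2 fragments:
  6–21 → 16 bp
  22–131 then 1–5 → 110 + 5 = 115 bp
Sorted largest to smallest: 115, 16 bp.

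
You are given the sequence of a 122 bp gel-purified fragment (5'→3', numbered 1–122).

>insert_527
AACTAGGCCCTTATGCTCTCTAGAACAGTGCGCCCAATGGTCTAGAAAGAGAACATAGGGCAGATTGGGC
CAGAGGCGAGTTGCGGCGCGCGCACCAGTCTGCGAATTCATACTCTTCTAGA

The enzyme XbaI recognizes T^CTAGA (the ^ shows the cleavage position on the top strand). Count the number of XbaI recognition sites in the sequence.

3

TCTAGA occurs starting at positions 19, 41, 117.
XbaI cuts at 3 sites.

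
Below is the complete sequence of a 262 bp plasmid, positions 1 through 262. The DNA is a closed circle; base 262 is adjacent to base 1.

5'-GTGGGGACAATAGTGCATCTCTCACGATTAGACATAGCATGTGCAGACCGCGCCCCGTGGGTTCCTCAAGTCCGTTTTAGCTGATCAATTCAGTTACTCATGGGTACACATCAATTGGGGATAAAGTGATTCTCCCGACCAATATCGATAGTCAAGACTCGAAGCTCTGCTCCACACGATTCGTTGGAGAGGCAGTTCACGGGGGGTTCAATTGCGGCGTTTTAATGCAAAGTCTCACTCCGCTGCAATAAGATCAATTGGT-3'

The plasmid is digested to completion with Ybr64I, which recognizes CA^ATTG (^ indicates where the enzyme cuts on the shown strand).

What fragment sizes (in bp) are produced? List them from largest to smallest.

119, 97, 46 bp

Ybr64I sites (CAATTG) start at positions 112, 209, 255.
Ybr64I cuts after base 2 of each site, so after positions 113, 210, 256.
Circular molecule, 3 cuts → 3 fragments:
  114–210 → 97 bp
  211–256 → 46 bp
  257–262 then 1–113 → 6 + 113 = 119 bp
Sorted largest to smallest: 119, 97, 46 bp.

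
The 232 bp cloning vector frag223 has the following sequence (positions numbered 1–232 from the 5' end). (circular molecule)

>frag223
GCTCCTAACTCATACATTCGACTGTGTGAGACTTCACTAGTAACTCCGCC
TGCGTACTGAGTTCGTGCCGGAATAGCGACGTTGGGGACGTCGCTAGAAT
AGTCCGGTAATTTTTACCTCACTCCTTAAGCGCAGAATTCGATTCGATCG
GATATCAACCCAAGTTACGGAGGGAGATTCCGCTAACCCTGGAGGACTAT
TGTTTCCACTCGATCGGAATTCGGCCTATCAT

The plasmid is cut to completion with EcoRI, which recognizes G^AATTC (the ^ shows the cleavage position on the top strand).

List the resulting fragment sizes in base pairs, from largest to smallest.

150, 82 bp

EcoRI sites (GAATTC) start at positions 135, 217.
EcoRI cuts after the first base of each site, so after positions 135, 217.
Circular molecule, 2 cuts → 2 fragments:
  136–217 → 82 bp
  218–232 then 1–135 → 15 + 135 = 150 bp
Sorted largest to smallest: 150, 82 bp.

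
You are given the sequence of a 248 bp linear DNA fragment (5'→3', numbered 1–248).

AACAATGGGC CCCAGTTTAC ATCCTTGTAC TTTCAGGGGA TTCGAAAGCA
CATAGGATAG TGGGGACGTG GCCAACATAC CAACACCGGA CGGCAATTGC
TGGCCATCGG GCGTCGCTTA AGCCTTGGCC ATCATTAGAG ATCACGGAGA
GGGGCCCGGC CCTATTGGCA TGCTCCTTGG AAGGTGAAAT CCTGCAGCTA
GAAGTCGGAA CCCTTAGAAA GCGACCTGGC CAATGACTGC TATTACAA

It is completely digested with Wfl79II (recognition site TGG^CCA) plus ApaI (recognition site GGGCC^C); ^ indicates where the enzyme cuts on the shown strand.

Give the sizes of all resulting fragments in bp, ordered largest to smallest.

Wfl79II sites (TGGCCA) start at positions 69, 101, 126, 227.
Wfl79II cuts after base 3 of each site, so after positions 71, 103, 128, 229.
ApaI sites (GGGCCC) start at positions 7, 152.
ApaI cuts after base 5 of each site (before the last base), so after positions 11, 156.
Combined cut positions: 11, 71, 103, 128, 156, 229.
Linear molecule, 6 cuts → 7 fragments:
  1–11 → 11 bp
  12–71 → 60 bp
  72–103 → 32 bp
  104–128 → 25 bp
  129–156 → 28 bp
  157–229 → 73 bp
  230–248 → 19 bp
Sorted largest to smallest: 73, 60, 32, 28, 25, 19, 11 bp.

73, 60, 32, 28, 25, 19, 11 bp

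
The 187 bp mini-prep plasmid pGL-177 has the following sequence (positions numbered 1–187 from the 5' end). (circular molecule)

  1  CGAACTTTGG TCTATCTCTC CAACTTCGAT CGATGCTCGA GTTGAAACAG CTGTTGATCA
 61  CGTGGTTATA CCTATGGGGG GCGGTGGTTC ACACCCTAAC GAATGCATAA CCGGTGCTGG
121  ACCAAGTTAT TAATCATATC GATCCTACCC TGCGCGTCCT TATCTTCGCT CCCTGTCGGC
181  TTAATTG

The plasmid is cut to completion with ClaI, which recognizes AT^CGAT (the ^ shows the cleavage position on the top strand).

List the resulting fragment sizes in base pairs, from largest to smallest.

ClaI sites (ATCGAT) start at positions 29, 138.
ClaI cuts after base 2 of each site, so after positions 30, 139.
Circular molecule, 2 cuts → 2 fragments:
  31–139 → 109 bp
  140–187 then 1–30 → 48 + 30 = 78 bp
Sorted largest to smallest: 109, 78 bp.

109, 78 bp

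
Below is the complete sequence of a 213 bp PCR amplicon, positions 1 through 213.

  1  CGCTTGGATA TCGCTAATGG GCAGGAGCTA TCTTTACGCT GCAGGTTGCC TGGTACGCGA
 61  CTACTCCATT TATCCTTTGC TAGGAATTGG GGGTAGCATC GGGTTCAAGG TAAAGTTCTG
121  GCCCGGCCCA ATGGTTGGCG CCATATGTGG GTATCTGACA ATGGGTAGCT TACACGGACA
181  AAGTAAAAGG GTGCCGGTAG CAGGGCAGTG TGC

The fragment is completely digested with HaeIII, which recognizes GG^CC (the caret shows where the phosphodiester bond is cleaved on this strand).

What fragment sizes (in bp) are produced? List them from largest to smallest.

HaeIII sites (GGCC) start at positions 120, 125.
HaeIII cuts after base 2 of each site, so after positions 121, 126.
Linear molecule, 2 cuts → 3 fragments:
  1–121 → 121 bp
  122–126 → 5 bp
  127–213 → 87 bp
Sorted largest to smallest: 121, 87, 5 bp.

121, 87, 5 bp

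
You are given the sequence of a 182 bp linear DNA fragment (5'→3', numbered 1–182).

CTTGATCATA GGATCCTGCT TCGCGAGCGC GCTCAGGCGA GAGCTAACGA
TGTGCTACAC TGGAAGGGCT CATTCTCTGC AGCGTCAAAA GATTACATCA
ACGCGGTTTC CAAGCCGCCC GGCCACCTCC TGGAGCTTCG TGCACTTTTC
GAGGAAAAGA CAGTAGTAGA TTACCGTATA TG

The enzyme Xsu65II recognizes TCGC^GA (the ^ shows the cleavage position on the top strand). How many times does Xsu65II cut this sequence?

1

TCGCGA occurs starting at position 21.
Xsu65II cuts at 1 site.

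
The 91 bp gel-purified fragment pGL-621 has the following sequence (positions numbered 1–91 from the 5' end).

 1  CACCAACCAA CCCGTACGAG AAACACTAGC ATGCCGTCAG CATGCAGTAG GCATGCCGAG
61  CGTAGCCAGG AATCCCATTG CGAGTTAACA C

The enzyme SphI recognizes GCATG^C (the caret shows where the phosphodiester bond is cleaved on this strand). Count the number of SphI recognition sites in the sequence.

GCATGC occurs starting at positions 29, 40, 51.
SphI cuts at 3 sites.

3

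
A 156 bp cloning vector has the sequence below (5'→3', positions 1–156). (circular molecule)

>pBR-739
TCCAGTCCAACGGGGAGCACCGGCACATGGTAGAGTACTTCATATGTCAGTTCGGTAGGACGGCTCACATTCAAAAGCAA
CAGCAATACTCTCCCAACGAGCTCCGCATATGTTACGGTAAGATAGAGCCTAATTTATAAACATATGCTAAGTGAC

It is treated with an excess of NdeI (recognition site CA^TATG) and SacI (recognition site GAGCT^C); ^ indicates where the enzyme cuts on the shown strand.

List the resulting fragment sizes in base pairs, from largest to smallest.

NdeI sites (CATATG) start at positions 41, 107, 142.
NdeI cuts after base 2 of each site, so after positions 42, 108, 143.
The SacI site (GAGCTC) starts at position 99.
SacI cuts after base 5 of each site (before the last base), so after position 103.
Combined cut positions: 42, 103, 108, 143.
Circular molecule, 4 cuts → 4 fragments:
  43–103 → 61 bp
  104–108 → 5 bp
  109–143 → 35 bp
  144–156 then 1–42 → 13 + 42 = 55 bp
Sorted largest to smallest: 61, 55, 35, 5 bp.

61, 55, 35, 5 bp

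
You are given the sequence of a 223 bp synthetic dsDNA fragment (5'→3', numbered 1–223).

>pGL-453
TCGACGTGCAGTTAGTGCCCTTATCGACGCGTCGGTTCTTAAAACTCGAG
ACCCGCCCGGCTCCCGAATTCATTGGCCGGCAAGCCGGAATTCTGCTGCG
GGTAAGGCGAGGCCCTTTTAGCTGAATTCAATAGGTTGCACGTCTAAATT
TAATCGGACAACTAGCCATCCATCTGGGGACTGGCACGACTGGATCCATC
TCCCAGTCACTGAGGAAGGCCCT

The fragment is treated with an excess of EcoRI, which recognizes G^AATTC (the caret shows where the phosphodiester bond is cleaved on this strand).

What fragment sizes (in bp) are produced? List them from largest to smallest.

99, 66, 36, 22 bp

EcoRI sites (GAATTC) start at positions 66, 88, 124.
EcoRI cuts after the first base of each site, so after positions 66, 88, 124.
Linear molecule, 3 cuts → 4 fragments:
  1–66 → 66 bp
  67–88 → 22 bp
  89–124 → 36 bp
  125–223 → 99 bp
Sorted largest to smallest: 99, 66, 36, 22 bp.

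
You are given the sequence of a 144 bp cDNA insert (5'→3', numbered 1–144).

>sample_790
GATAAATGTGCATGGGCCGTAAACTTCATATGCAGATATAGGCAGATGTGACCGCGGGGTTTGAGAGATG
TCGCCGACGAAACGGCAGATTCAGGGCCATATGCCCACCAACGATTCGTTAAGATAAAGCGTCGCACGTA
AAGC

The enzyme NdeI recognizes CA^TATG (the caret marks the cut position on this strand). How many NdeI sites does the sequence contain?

CATATG occurs starting at positions 27, 98.
NdeI cuts at 2 sites.

2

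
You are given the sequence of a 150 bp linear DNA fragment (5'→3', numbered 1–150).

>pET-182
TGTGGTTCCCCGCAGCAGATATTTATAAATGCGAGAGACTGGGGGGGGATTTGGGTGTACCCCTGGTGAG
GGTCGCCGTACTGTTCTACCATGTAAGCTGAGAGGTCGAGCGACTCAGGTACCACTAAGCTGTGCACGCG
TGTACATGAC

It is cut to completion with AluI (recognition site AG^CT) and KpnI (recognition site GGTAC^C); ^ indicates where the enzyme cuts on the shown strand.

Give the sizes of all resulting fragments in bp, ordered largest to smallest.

97, 25, 21, 7 bp

AluI sites (AGCT) start at positions 96, 128.
AluI cuts after base 2 of each site, so after positions 97, 129.
The KpnI site (GGTACC) starts at position 118.
KpnI cuts after base 5 of each site (before the last base), so after position 122.
Combined cut positions: 97, 122, 129.
Linear molecule, 3 cuts → 4 fragments:
  1–97 → 97 bp
  98–122 → 25 bp
  123–129 → 7 bp
  130–150 → 21 bp
Sorted largest to smallest: 97, 25, 21, 7 bp.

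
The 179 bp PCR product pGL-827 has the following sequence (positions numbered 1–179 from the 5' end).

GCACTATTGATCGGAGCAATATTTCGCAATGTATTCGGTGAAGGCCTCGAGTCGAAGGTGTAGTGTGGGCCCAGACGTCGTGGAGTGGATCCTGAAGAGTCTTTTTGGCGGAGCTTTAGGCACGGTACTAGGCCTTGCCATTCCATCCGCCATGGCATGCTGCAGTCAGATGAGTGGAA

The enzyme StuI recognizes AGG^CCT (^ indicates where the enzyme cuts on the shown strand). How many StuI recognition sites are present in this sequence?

2

AGGCCT occurs starting at positions 42, 130.
StuI cuts at 2 sites.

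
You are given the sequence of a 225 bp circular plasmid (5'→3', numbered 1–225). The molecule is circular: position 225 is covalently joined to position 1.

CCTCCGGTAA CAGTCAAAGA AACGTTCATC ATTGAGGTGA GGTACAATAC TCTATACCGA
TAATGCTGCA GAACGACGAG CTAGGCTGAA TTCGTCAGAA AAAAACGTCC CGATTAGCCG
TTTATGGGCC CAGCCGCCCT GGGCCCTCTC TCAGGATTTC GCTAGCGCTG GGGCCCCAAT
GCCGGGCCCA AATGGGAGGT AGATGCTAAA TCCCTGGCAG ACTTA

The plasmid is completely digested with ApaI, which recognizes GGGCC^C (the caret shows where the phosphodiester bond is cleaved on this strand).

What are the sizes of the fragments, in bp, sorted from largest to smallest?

167, 30, 15, 13 bp

ApaI sites (GGGCCC) start at positions 126, 141, 171, 184.
ApaI cuts after base 5 of each site (before the last base), so after positions 130, 145, 175, 188.
Circular molecule, 4 cuts → 4 fragments:
  131–145 → 15 bp
  146–175 → 30 bp
  176–188 → 13 bp
  189–225 then 1–130 → 37 + 130 = 167 bp
Sorted largest to smallest: 167, 30, 15, 13 bp.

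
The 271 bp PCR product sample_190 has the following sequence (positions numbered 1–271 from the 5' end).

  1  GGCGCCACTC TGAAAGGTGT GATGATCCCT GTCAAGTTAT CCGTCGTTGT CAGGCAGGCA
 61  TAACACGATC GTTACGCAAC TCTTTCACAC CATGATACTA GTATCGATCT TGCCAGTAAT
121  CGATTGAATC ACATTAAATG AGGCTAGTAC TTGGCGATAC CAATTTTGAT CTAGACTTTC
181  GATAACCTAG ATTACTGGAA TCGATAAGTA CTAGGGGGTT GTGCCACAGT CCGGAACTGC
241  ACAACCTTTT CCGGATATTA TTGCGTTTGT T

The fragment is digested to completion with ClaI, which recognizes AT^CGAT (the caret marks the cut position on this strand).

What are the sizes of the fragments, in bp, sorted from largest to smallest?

ClaI sites (ATCGAT) start at positions 103, 119, 200.
ClaI cuts after base 2 of each site, so after positions 104, 120, 201.
Linear molecule, 3 cuts → 4 fragments:
  1–104 → 104 bp
  105–120 → 16 bp
  121–201 → 81 bp
  202–271 → 70 bp
Sorted largest to smallest: 104, 81, 70, 16 bp.

104, 81, 70, 16 bp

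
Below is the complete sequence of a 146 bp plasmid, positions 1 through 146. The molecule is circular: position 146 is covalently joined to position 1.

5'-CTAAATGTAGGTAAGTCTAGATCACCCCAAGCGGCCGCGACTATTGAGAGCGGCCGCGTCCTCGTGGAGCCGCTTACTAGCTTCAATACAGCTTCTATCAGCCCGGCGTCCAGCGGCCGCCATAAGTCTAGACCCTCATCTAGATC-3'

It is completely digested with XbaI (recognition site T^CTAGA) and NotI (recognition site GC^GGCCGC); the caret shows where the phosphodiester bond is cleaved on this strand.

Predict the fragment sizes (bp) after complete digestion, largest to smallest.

XbaI sites (TCTAGA) start at positions 16, 127, 139.
XbaI cuts after the first base of each site, so after positions 16, 127, 139.
NotI sites (GCGGCCGC) start at positions 31, 50, 113.
NotI cuts after base 2 of each site, so after positions 32, 51, 114.
Combined cut positions: 16, 32, 51, 114, 127, 139.
Circular molecule, 6 cuts → 6 fragments:
  17–32 → 16 bp
  33–51 → 19 bp
  52–114 → 63 bp
  115–127 → 13 bp
  128–139 → 12 bp
  140–146 then 1–16 → 7 + 16 = 23 bp
Sorted largest to smallest: 63, 23, 19, 16, 13, 12 bp.

63, 23, 19, 16, 13, 12 bp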